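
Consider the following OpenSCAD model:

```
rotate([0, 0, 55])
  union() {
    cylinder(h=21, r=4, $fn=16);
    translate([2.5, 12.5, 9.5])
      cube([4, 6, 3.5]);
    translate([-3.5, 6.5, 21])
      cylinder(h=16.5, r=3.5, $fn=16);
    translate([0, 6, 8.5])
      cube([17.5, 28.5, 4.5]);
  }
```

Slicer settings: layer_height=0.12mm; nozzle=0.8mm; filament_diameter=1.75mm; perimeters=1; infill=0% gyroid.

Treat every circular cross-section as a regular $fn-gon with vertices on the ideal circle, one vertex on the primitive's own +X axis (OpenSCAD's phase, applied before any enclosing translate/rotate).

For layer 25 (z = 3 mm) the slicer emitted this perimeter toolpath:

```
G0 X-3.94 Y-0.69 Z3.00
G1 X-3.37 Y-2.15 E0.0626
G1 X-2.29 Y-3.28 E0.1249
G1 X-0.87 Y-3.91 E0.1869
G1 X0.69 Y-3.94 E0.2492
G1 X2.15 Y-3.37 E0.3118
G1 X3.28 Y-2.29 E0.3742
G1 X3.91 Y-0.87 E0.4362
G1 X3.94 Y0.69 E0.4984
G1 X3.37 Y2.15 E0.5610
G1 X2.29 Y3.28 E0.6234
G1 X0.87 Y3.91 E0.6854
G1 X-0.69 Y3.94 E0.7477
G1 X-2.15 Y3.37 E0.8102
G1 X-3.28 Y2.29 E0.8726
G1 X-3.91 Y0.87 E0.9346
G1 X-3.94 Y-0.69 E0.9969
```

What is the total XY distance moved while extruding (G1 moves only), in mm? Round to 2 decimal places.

24.98 mm

Sum the Euclidean lengths of each G1 segment: total = 24.98 mm.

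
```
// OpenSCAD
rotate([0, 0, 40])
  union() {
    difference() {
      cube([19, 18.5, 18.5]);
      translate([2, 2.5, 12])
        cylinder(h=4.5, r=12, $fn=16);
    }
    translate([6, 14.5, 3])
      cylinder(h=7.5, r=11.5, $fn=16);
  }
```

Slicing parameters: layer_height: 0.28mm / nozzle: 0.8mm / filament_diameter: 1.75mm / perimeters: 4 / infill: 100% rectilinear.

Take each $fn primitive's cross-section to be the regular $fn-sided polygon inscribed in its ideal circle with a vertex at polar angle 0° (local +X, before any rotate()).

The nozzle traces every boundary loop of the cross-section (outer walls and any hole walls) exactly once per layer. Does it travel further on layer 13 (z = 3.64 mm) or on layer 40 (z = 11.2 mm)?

layer 13 (z = 3.64 mm)

Layer 13 (z = 3.64): the cube is present — its section is the full 19×18.5 rectangle (perimeter 75.00 mm); the cylinder at (2, 2.5) is absent (z outside [12, 16.5]); After the difference (first − rest): none of the subtracted shapes is present at this height, so the 19×18.5 cube is unchanged — boundary = 75.00 mm; the r=11.5 cylinder at (6, 14.5) gives a regular 16-gon of circumradius 11.5 (constant along its height) (perimeter = 2·16·11.500·sin(180°/16) = 71.79 mm); Taking the union: the regions partially overlap (shared area 234.45 mm²), so the edge portions inside another operand are dropped and the merged outline is re-measured after clipping — boundary = 88.10 mm; (rotated 40° about Z; rotation is an isometry so areas/perimeters/island counts are preserved). So its perimeter = 88.10 mm. Layer 40 (z = 11.2): the cube is present — its section is the full 19×18.5 rectangle (perimeter 75.00 mm); the cylinder at (2, 2.5) is absent (z outside [12, 16.5]); After the difference (first − rest): none of the subtracted shapes is present at this height, so the 19×18.5 cube is unchanged — boundary = 75.00 mm; the cylinder at (6, 14.5) is absent (z outside [3, 10.5]); Merging all regions: only the result so far is present, so the union is just that shape — boundary = 75.00 mm; (whole slice rotated 40° about Z — lengths, areas and connectivity unchanged). So its perimeter = 75.00 mm. Layer 13 is larger (88.10 vs 75.00 mm).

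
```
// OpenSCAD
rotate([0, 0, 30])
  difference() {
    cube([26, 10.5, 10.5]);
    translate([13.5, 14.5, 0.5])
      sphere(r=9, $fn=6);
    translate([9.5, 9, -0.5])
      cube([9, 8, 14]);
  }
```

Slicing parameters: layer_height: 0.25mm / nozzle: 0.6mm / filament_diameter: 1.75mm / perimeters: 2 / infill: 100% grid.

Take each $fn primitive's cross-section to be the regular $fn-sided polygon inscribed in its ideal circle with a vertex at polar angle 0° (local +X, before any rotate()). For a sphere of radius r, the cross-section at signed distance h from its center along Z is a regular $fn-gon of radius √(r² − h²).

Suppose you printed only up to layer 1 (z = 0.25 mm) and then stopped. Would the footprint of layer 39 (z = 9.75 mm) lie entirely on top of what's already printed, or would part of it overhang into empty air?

part overhangs

Compare the two slices. At z = 0.25: the 26×10.5 cube contributes its full rectangle (area 273.00 mm²); the r=9 sphere at (13.5, 14.5) contributes a regular 6-gon of circumradius √(9²−0.25²) = 8.997 (area = (6/2)·8.997²·sin(360°/6) = 210.28 mm²); the cube at (9.5, 9) (footprint 9×8) is included at this height (area 72.00 mm²); Taking the first minus the rest: starting from the 26×10.5 cube (273.00 mm²), the r=9 sphere at (13.5, 14.5) partially overlaps it — only the 42.41 mm² overlap (of its 210.28 mm²) is removed, clipping the outline; the 9×8 cube at (9.5, 9) misses the remaining region (no effect) — area = 230.59 mm²; (whole slice rotated 30° about Z — lengths, areas and connectivity unchanged). At z = 9.75: the cube is present — its section is the full 26×10.5 rectangle (area 273.00 mm²); the sphere at (13.5, 14.5) is not intersected at this z (|z−center|=9.250 > r=9); the 9×8 cube at (9.5, 9) contributes its full rectangle (area 72.00 mm²); After the difference (first − rest): starting from the 26×10.5 cube (273.00 mm²), the 9×8 cube at (9.5, 9) partially overlaps it — only the 13.50 mm² overlap (of its 72.00 mm²) is removed, clipping the outline — area = 259.50 mm²; (whole slice rotated 30° about Z — lengths, areas and connectivity unchanged). Checking containment: at z = 9.75 the cross-section extends beyond the z = 0.25 cross-section by about 28.91 mm².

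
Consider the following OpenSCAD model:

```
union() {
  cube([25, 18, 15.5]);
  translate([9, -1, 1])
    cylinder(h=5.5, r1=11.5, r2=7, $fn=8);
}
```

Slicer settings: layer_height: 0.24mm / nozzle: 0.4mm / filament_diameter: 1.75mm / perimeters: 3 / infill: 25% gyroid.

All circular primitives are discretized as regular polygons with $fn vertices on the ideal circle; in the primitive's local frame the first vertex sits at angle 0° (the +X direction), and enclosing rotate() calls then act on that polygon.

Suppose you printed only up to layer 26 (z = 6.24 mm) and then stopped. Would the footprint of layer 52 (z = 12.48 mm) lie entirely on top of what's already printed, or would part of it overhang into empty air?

Compare the two slices. At z = 6.24: the cube (footprint 25×18) is included at this height (area 450.00 mm²); the cone at (9, -1) contributes a regular 8-gon of circumradius 7.213 (interpolated between r1=11.5 and r2=7 at t=0.953) (area = (8/2)·7.213²·sin(360°/8) = 147.14 mm²); Merging all regions: the regions partially overlap — summed areas 597.14 mm² minus the doubly-counted overlap 59.56 mm² gives 537.58 mm² — area = 537.58 mm². At z = 12.48: the 25×18 cube contributes its full rectangle (area 450.00 mm²); the cone at (9, -1) does not reach this height (z outside [1, 6.5]); Taking the union: only the 25×18 cube is present, so the union is just that shape — area = 450.00 mm². Checking containment: the cross-section at z = 12.48 is a subset of the cross-section at z = 6.24.

entirely on top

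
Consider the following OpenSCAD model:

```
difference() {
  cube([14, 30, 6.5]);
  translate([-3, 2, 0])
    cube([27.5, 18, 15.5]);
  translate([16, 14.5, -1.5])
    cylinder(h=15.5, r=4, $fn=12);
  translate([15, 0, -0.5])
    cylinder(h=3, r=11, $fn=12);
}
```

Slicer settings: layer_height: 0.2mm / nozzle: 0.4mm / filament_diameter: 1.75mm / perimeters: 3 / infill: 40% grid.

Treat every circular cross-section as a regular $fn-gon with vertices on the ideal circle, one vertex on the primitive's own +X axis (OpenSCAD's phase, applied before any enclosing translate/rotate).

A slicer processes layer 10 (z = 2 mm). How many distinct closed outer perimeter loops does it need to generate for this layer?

At z = 2 mm: the cube is present — its section is the full 14×30 rectangle; the cube at (-3, 2) is present — its section is the full 27.5×18 rectangle; the r=4 cylinder at (16, 14.5) contributes a regular 12-gon of circumradius 4; the r=11 cylinder at (15, 0) gives a regular 12-gon of circumradius 11 (constant along its height); Subtracting the remaining from the first: starting from the 14×30 cube, the 27.5×18 cube at (-3, 2) partially overlaps it — only the 252.00 mm² overlap (of its 495.00 mm²) is removed, clipping the outline; the r=4 cylinder at (16, 14.5) misses the remaining region (no effect); the r=11 cylinder at (15, 0) partially overlaps it — only the 19.46 mm² overlap (of its 363.00 mm²) is removed, clipping the outline — 2 connected regions. The result has 2 disconnected regions.

2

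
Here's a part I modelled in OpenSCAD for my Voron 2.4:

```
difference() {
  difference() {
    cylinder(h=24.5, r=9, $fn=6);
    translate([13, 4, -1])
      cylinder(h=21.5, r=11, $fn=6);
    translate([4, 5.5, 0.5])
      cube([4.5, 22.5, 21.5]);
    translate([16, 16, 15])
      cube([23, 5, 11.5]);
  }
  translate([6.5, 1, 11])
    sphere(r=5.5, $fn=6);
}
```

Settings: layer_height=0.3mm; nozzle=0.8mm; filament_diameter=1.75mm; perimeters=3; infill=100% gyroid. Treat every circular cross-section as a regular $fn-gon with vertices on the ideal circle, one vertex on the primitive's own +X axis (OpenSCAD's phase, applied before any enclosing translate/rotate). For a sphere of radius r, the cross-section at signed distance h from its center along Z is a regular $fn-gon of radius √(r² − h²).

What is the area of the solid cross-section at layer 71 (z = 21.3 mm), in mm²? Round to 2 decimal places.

207.78 mm²

At z = 21.3 mm: the r=9 cylinder contributes a regular 6-gon of circumradius 9 (area = (6/2)·9.000²·sin(360°/6) = 210.44 mm²); the cylinder at (13, 4) is not intersected at this z (z outside [-1, 20.5]); the 4.5×22.5 cube at (4, 5.5) contributes its full rectangle (area 101.25 mm²); the cube at (16, 16) is present — its section is the full 23×5 rectangle (area 115.00 mm²); Subtracting the remaining from the first: starting from the r=9 cylinder (210.44 mm²), the 4.5×22.5 cube at (4, 5.5) partially overlaps it — only the 2.67 mm² overlap (of its 101.25 mm²) is removed, clipping the outline; the 23×5 cube at (16, 16) misses the remaining region (no effect) — area = 207.78 mm²; the sphere at (6.5, 1) is absent (|z−center|=10.300 > r=5.5); Subtracting the remaining from the first: none of the subtracted shapes is present at this height, so the result so far is unchanged — area = 207.78 mm². Overall, the cross-section is a single solid region. Net area = 207.78 mm².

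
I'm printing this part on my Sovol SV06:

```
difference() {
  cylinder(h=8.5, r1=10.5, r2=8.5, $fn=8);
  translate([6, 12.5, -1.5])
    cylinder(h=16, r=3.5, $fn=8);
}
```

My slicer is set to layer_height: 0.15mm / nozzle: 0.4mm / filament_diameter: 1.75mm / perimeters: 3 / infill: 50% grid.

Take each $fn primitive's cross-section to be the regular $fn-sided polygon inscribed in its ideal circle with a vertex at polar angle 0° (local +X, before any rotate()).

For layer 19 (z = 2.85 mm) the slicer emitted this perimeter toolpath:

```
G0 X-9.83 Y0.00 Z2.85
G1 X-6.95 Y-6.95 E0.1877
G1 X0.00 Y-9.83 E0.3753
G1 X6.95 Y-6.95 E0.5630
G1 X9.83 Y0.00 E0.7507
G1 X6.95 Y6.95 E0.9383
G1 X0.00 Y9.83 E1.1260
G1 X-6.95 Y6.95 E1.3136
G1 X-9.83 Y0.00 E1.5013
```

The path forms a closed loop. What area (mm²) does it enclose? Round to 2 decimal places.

273.27 mm²

Apply the shoelace formula to the sequence of (X, Y) vertices; enclosed area = 273.27 mm².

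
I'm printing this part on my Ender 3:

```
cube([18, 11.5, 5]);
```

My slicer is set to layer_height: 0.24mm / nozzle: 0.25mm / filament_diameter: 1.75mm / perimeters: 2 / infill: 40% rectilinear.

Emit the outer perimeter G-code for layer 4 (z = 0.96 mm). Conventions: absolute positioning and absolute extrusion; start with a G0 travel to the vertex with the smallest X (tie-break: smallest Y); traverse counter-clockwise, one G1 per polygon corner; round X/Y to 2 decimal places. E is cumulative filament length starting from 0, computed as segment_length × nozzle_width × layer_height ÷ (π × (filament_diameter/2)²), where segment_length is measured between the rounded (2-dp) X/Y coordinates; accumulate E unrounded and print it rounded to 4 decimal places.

G0 X0.00 Y0.00 Z0.96
G1 X18.00 Y0.00 E0.4490
G1 X18.00 Y11.50 E0.7359
G1 X0.00 Y11.50 E1.1849
G1 X0.00 Y0.00 E1.4718

At z = 0.96 mm: the cube is present — its section is the full 18×11.5 rectangle. The outline is a single polygon with 4 vertices. Extrusion per mm of travel: 0.25 × 0.24 / (π × 0.875²) = 0.024945. Accumulating E over each segment gives final E = 1.4718.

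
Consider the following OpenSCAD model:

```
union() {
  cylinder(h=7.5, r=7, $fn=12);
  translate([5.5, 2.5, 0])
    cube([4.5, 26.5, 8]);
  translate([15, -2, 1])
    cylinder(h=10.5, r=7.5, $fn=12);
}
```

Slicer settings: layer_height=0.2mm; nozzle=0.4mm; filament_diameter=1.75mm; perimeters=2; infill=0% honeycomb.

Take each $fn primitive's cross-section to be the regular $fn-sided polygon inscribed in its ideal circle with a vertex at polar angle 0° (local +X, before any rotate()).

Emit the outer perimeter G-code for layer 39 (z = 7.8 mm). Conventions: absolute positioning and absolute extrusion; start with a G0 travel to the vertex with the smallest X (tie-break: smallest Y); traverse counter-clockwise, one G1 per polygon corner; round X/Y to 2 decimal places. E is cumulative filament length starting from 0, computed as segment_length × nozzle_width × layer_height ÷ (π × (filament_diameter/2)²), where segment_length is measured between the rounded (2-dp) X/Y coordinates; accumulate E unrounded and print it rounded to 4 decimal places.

G0 X5.50 Y2.50 Z7.80
G1 X9.25 Y2.50 E0.1247
G1 X8.50 Y1.75 E0.1600
G1 X7.50 Y-2.00 E0.2891
G1 X8.50 Y-5.75 E0.4182
G1 X11.25 Y-8.50 E0.5475
G1 X15.00 Y-9.50 E0.6766
G1 X18.75 Y-8.50 E0.8057
G1 X21.50 Y-5.75 E0.9350
G1 X22.50 Y-2.00 E1.0641
G1 X21.50 Y1.75 E1.1932
G1 X18.75 Y4.50 E1.3226
G1 X15.00 Y5.50 E1.4516
G1 X11.25 Y4.50 E1.5807
G1 X10.00 Y3.25 E1.6395
G1 X10.00 Y29.00 E2.4960
G1 X5.50 Y29.00 E2.6456
G1 X5.50 Y2.50 E3.5270

At z = 7.8 mm: the cylinder does not reach this height (z outside [0, 7.5]); the 4.5×26.5 cube at (5.5, 2.5) contributes its full rectangle; the cylinder at (15, -2): section is a regular 12-gon, circumradius r=7.5; Combining (union): the regions partially overlap (shared area 0.28 mm²), so overlapping operands fuse into one piece — 1 connected region. The outline is a single polygon with 17 vertices. Extrusion per mm of travel: 0.4 × 0.2 / (π × 0.875²) = 0.033260. Accumulating E over each segment gives final E = 3.5270.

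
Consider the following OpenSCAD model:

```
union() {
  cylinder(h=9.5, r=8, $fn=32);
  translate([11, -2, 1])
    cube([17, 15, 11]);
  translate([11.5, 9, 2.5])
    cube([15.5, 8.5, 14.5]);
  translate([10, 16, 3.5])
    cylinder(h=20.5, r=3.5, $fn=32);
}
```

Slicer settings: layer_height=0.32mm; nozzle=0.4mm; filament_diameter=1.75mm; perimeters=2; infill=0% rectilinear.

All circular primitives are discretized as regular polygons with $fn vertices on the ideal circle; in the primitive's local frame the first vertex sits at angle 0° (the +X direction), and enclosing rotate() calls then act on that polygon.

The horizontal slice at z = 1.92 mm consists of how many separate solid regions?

At z = 1.92 mm: the r=8 cylinder gives a regular 32-gon of circumradius 8 (constant along its height); the cube at (11, -2) is present — its section is the full 17×15 rectangle; the cube at (11.5, 9) is absent (z outside [2.5, 17]); the cylinder at (10, 16) is not intersected at this z (z outside [3.5, 24]); Combining (union): the 2 present regions are separate (no shared area or edge), so areas and boundary lengths simply add and each stays a separate island — 2 connected regions. The result has 2 disconnected regions.

2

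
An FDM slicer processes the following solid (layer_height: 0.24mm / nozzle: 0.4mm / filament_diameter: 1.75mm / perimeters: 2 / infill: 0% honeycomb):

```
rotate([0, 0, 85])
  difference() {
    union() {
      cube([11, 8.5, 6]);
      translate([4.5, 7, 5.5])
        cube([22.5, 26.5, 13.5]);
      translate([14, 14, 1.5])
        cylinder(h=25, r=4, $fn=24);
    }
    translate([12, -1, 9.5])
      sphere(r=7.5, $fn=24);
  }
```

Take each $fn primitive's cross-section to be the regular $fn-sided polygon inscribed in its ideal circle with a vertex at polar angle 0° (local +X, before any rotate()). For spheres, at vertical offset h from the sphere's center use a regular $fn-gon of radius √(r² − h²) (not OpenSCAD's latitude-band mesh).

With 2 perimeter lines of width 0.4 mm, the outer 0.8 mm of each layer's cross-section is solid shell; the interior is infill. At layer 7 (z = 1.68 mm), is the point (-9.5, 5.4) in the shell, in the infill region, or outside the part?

outside

At z = 1.68 mm: the cube (footprint 11×8.5) is included at this height; the cube at (4.5, 7) is not intersected at this z (z outside [5.5, 19]); the r=4 cylinder at (14, 14) contributes a regular 24-gon of circumradius 4; Merging all regions: the 2 present regions are separate (no shared area or edge), so areas and boundary lengths simply add and each stays a separate island — 2 connected regions; the sphere at (12, -1) is absent (|z−center|=7.820 > r=7.5); Subtracting the remaining from the first: none of the subtracted shapes is present at this height, so that combined region is unchanged — 2 connected regions; (whole slice rotated 85° about Z — lengths, areas and connectivity unchanged). Overall, the cross-section has 2 separate islands. Undo the 85° rotation: the query point maps to (4.551, 9.934) in the un-rotated model frame. The nearest boundary edge runs (0.00, 8.50)→(11.00, 8.50); distance from the point to it = 1.43 mm. The point is not inside any of the regions above, so it lies outside the cross-section (1.43 mm from the nearest boundary).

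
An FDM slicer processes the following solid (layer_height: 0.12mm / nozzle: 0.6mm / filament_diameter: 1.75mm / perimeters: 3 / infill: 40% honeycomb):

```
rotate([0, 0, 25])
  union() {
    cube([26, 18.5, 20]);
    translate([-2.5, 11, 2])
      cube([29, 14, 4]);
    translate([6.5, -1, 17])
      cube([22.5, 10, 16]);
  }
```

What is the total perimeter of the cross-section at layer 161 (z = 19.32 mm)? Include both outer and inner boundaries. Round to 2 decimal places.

97.00 mm

At z = 19.32 mm: the 26×18.5 cube contributes its full rectangle (perimeter 89.00 mm); the cube at (-2.5, 11) is not intersected at this z (z outside [2, 6]); the cube at (6.5, -1) is present — its section is the full 22.5×10 rectangle (perimeter 65.00 mm); Merging all regions: the regions partially overlap (shared area 175.50 mm²), so the edge portions inside another operand are dropped and the merged outline is re-measured after clipping — boundary = 97.00 mm; (rotated 25° about Z; rotation is an isometry so areas/perimeters/island counts are preserved). Overall, the cross-section is a single solid region. Total boundary length (outer) = 97.00 mm.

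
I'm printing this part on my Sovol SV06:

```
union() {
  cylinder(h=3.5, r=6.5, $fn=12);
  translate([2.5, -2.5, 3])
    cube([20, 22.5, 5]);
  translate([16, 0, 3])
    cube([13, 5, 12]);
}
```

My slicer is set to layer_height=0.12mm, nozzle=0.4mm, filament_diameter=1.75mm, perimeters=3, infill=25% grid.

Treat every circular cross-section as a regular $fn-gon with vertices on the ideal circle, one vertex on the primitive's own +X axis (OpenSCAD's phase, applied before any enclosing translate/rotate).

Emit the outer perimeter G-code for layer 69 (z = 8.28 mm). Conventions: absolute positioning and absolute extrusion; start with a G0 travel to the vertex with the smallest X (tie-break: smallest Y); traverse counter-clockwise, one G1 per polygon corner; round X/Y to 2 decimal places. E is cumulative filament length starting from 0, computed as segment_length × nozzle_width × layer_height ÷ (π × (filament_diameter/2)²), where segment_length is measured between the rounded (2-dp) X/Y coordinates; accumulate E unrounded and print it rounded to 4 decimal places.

At z = 8.28 mm: the cylinder does not reach this height (z outside [0, 3.5]); the cube at (2.5, -2.5) is absent (z outside [3, 8]); the cube at (16, 0) (footprint 13×5) is included at this height; Merging all regions: only the 13×5 cube at (16, 0) is present, so the union is just that shape — 1 connected region. The outline is a single polygon with 4 vertices. Extrusion per mm of travel: 0.4 × 0.12 / (π × 0.875²) = 0.019956. Accumulating E over each segment gives final E = 0.7184.

G0 X16.00 Y0.00 Z8.28
G1 X29.00 Y0.00 E0.2594
G1 X29.00 Y5.00 E0.3592
G1 X16.00 Y5.00 E0.6186
G1 X16.00 Y0.00 E0.7184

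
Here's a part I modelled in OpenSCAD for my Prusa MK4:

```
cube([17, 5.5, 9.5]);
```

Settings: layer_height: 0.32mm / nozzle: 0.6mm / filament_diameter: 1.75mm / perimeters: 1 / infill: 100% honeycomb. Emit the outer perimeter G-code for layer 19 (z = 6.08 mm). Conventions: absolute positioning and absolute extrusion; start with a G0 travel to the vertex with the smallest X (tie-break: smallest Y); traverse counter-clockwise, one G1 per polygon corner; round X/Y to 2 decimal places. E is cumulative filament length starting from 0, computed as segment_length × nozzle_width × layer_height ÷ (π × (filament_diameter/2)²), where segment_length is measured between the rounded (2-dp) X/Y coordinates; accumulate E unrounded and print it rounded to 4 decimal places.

G0 X0.00 Y0.00 Z6.08
G1 X17.00 Y0.00 E1.3570
G1 X17.00 Y5.50 E1.7960
G1 X0.00 Y5.50 E3.1531
G1 X0.00 Y0.00 E3.5921

At z = 6.08 mm: the 17×5.5 cube contributes its full rectangle. The outline is a single polygon with 4 vertices. Extrusion per mm of travel: 0.6 × 0.32 / (π × 0.875²) = 0.079824. Accumulating E over each segment gives final E = 3.5921.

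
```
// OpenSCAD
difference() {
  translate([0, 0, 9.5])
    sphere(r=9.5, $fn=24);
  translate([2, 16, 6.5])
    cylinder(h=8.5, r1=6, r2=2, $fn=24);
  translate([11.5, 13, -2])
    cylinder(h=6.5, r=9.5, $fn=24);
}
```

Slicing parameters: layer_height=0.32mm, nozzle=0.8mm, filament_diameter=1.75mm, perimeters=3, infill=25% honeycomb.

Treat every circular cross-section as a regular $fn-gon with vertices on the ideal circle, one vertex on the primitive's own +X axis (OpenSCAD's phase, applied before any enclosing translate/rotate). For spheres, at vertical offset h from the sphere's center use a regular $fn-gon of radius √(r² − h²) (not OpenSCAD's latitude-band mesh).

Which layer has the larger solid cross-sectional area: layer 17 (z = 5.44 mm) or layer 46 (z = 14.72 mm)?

Layer 17 (z = 5.44): the sphere: section is a regular 24-gon, circumradius = √(r²−h²) = √(9.5²−4.06²) = 8.589 (area = (24/2)·8.589²·sin(360°/24) = 229.11 mm²); the cone at (2, 16) is not intersected at this z (z outside [6.5, 15]); the cylinder at (11.5, 13) does not reach this height (z outside [-2, 4.5]); Taking the first minus the rest: none of the subtracted shapes is present at this height, so the r=9.5 sphere is unchanged — area = 229.11 mm². So its area = 229.11 mm². Layer 46 (z = 14.72): the r=9.5 sphere contributes a regular 24-gon of circumradius √(9.5²−5.22²) = 7.937 (area = (24/2)·7.937²·sin(360°/24) = 195.67 mm²); the cone at (2, 16) contributes a regular 24-gon of circumradius 2.132 (interpolated between r1=6 and r2=2 at t=0.967) (area = (24/2)·2.132²·sin(360°/24) = 14.11 mm²); the cylinder at (11.5, 13) is absent (z outside [-2, 4.5]); After the difference (first − rest): starting from the r=9.5 sphere (195.67 mm²), the cone at (2, 16) misses the remaining region (no effect) — area = 195.67 mm². So its area = 195.67 mm². Layer 17 is larger (229.11 vs 195.67 mm²).

layer 17 (z = 5.44 mm)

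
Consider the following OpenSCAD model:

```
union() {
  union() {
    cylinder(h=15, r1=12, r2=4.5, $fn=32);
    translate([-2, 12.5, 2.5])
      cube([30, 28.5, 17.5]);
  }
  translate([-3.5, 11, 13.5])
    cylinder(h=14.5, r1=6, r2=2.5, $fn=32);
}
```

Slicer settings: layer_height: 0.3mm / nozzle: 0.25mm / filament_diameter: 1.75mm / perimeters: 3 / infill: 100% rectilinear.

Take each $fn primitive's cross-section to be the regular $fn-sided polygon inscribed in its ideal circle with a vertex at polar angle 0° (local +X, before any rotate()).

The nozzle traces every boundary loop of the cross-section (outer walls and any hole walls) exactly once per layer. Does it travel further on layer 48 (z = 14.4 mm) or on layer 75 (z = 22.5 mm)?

layer 48 (z = 14.4 mm)

Layer 48 (z = 14.4): the cone contributes a regular 32-gon of circumradius 4.800 (interpolated between r1=12 and r2=4.5 at t=0.960) (perimeter = 2·32·4.800·sin(180°/32) = 30.11 mm); the 30×28.5 cube at (-2, 12.5) contributes its full rectangle (perimeter 117.00 mm); Combining (union): the 2 present regions are separate (no shared area or edge), so areas and boundary lengths simply add and each stays a separate island — boundary = 147.11 mm; the cone at (-3.5, 11) (r1=6→r2=2.5) has section circumradius 5.783 here — a regular 32-gon (perimeter = 2·32·5.783·sin(180°/32) = 36.28 mm); Combining (union): the regions partially overlap (shared area 11.25 mm²), so the edge portions inside another operand are dropped and the merged outline is re-measured after clipping — boundary = 169.24 mm. So its perimeter = 169.24 mm. Layer 75 (z = 22.5): the cone is not intersected at this z (z outside [0, 15]); the cube at (-2, 12.5) does not reach this height (z outside [2.5, 20]); Taking the union: nothing is present at this height; the cone at (-3.5, 11): at t=0.621 of its height the radius interpolates to r₁+(r₂−r₁)t = 3.828, giving a regular 32-gon of that circumradius (perimeter = 2·32·3.828·sin(180°/32) = 24.01 mm); Taking the union: only the cone at (-3.5, 11) is present, so the union is just that shape — boundary = 24.01 mm. So its perimeter = 24.01 mm. Layer 48 is larger (169.24 vs 24.01 mm).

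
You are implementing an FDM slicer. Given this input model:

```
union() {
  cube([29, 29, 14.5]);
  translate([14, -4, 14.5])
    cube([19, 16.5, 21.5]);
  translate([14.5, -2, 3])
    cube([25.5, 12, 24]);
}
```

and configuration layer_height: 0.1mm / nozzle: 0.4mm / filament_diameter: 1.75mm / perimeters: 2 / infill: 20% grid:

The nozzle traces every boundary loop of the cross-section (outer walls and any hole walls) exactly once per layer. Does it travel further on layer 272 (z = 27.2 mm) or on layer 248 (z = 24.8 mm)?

layer 248 (z = 24.8 mm)

Layer 272 (z = 27.2): the cube is not intersected at this z (z outside [0, 14.5]); the cube at (14, -4) (footprint 19×16.5) is included at this height (perimeter 71.00 mm); the cube at (14.5, -2) does not reach this height (z outside [3, 27]); Merging all regions: only the 19×16.5 cube at (14, -4) is present, so the union is just that shape — boundary = 71.00 mm. So its perimeter = 71.00 mm. Layer 248 (z = 24.8): the cube is not intersected at this z (z outside [0, 14.5]); the 19×16.5 cube at (14, -4) contributes its full rectangle (perimeter 71.00 mm); the cube at (14.5, -2) (footprint 25.5×12) is included at this height (perimeter 75.00 mm); Merging all regions: the regions partially overlap (shared area 222.00 mm²), so the edge portions inside another operand are dropped and the merged outline is re-measured after clipping — boundary = 85.00 mm. So its perimeter = 85.00 mm. Layer 248 is larger (85.00 vs 71.00 mm).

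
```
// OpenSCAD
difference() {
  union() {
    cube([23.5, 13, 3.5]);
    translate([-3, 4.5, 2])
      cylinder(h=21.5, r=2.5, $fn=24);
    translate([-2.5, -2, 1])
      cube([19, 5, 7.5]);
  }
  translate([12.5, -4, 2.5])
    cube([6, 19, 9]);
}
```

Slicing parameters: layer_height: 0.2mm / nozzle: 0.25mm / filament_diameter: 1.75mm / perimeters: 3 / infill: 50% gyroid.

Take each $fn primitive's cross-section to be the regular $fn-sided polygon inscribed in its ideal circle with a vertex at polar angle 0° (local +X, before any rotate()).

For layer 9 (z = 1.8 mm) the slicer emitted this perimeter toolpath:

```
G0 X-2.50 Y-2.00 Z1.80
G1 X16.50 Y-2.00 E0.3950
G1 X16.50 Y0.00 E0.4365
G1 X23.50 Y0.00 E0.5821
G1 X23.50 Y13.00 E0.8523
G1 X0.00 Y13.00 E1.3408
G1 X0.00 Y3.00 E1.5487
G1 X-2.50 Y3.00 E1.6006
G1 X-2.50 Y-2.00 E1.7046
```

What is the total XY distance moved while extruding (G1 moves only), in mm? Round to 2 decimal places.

82.00 mm

Sum the Euclidean lengths of each G1 segment: total = 82.00 mm.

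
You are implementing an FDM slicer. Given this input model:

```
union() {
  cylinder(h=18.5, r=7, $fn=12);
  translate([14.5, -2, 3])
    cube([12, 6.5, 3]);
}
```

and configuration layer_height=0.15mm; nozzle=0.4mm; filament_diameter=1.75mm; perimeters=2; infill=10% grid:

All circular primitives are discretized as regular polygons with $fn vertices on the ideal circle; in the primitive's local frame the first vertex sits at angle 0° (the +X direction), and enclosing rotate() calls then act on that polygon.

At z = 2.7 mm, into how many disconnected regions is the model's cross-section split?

1

At z = 2.7 mm: the r=7 cylinder gives a regular 12-gon of circumradius 7 (constant along its height); the cube at (14.5, -2) does not reach this height (z outside [3, 6]); Merging all regions: only the r=7 cylinder is present, so the union is just that shape — 1 connected region. The result has 1 disconnected region.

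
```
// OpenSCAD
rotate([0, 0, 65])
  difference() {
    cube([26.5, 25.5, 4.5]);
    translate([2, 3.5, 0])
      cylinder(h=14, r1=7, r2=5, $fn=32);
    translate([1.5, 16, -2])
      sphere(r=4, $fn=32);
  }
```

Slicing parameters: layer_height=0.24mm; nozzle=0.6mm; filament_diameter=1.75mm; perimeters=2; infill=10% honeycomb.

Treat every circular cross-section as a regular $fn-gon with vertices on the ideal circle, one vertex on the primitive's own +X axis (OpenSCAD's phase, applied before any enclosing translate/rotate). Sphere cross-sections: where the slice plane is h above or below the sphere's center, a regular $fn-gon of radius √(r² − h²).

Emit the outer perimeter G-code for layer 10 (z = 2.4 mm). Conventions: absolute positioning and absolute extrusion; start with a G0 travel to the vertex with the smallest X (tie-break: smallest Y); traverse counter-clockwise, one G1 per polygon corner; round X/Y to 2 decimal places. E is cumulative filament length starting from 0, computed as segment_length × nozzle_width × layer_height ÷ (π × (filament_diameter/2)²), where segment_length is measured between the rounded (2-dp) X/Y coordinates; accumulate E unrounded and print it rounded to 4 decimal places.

At z = 2.4 mm: the cube is present — its section is the full 26.5×25.5 rectangle; the cone at (2, 3.5) (r1=7→r2=5) has section circumradius 6.657 here — a regular 32-gon; the sphere at (1.5, 16) does not reach this height (|z−center|=4.400 > r=4); Subtracting the remaining from the first: starting from the 26.5×25.5 cube, the cone at (2, 3.5) partially overlaps it — only the 76.75 mm² overlap (of its 138.33 mm²) is removed, clipping the outline — 1 connected region; (rotated 65° about Z; rotation is an isometry so areas/perimeters/island counts are preserved). The outline is a single polygon with 17 vertices. Extrusion per mm of travel: 0.6 × 0.24 / (π × 0.875²) = 0.059868. Accumulating E over each segment gives final E = 6.1480.

G0 X-23.11 Y10.78 Z2.40
G1 X-8.90 Y4.15 E0.9388
G1 X-8.79 Y4.87 E0.9824
G1 X-8.36 Y6.11 E1.0609
G1 X-7.70 Y7.23 E1.1388
G1 X-6.82 Y8.20 E1.2172
G1 X-5.78 Y8.98 E1.2950
G1 X-4.60 Y9.55 E1.3735
G1 X-3.34 Y9.87 E1.4513
G1 X-2.04 Y9.94 E1.5292
G1 X-0.74 Y9.76 E1.6078
G1 X0.49 Y9.33 E1.6858
G1 X1.61 Y8.66 E1.7640
G1 X2.58 Y7.79 E1.8420
G1 X3.23 Y6.93 E1.9065
G1 X11.20 Y24.02 E3.0354
G1 X-11.91 Y34.79 E4.5619
G1 X-23.11 Y10.78 E6.1480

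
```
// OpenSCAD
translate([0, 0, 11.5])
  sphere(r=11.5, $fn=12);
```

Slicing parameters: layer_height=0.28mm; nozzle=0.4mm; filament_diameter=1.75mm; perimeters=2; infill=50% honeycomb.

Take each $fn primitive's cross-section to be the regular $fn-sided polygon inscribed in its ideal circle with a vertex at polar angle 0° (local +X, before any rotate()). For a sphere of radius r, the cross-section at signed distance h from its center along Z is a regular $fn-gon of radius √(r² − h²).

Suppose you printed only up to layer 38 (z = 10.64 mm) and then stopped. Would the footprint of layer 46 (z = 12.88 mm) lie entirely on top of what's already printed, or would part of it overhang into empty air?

Compare the two slices. At z = 10.64: the r=11.5 sphere contributes a regular 12-gon of circumradius √(11.5²−0.86²) = 11.468 (area = (12/2)·11.468²·sin(360°/12) = 394.53 mm²). At z = 12.88: the sphere: section is a regular 12-gon, circumradius = √(r²−h²) = √(11.5²−1.38²) = 11.417 (area = (12/2)·11.417²·sin(360°/12) = 391.04 mm²). Checking containment: the cross-section at z = 12.88 is a subset of the cross-section at z = 10.64.

entirely on top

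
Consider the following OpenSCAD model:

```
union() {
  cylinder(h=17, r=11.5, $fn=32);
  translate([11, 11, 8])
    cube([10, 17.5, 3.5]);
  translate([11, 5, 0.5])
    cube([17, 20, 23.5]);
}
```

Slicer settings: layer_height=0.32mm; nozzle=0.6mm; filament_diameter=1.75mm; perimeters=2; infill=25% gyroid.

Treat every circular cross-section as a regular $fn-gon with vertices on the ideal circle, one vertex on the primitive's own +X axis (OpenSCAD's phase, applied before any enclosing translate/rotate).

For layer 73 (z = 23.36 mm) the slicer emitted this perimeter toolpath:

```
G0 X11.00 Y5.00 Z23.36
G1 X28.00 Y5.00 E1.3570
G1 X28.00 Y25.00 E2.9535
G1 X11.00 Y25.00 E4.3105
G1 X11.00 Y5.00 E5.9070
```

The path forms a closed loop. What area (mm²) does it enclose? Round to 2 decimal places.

340.00 mm²

Apply the shoelace formula to the sequence of (X, Y) vertices; enclosed area = 340.00 mm².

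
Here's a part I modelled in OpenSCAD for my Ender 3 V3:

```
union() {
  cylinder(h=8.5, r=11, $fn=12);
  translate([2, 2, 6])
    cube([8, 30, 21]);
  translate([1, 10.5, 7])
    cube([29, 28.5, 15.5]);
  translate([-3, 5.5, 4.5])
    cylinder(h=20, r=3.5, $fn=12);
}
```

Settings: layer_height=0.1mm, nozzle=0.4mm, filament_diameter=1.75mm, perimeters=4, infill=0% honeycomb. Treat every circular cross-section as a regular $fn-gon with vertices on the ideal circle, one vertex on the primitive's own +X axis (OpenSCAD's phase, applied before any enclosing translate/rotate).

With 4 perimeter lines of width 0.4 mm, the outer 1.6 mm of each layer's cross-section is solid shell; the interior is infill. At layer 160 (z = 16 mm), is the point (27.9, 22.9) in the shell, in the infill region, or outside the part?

infill

At z = 16 mm: the cylinder does not reach this height (z outside [0, 8.5]); the cube at (2, 2) (footprint 8×30) is included at this height; the cube at (1, 10.5) is present — its section is the full 29×28.5 rectangle; the cylinder at (-3, 5.5): section is a regular 12-gon, circumradius r=3.5; Merging all regions: the regions partially overlap (shared area 172.00 mm²), so overlapping operands fuse into one piece — 2 connected regions. Overall, the cross-section has 2 separate islands. The nearest boundary edge runs (30.00, 39.00)→(30.00, 10.50); distance from the point to it = 2.10 mm. (Shell/infill is judged within the island containing the point — the largest one.) The point is inside the cross-section and 2.10 mm from the nearest boundary — more than the 1.6 mm shell width (4 × 0.4), so it's in the infill interior.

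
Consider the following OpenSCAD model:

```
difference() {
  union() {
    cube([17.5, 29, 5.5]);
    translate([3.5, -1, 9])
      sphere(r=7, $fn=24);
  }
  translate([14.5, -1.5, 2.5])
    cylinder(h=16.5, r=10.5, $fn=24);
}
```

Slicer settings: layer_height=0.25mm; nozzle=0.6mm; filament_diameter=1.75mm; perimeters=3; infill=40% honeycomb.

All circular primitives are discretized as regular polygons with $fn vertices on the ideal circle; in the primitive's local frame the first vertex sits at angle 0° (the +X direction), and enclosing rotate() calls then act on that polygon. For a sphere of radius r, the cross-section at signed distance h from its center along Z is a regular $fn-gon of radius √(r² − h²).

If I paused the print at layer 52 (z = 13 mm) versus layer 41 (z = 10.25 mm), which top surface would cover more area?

Layer 52 (z = 13): the cube is not intersected at this z (z outside [0, 5.5]); the r=7 sphere at (3.5, -1) contributes a regular 24-gon of circumradius √(7²−4²) = 5.745 (area = (24/2)·5.745²·sin(360°/24) = 102.49 mm²); Merging all regions: only the r=7 sphere at (3.5, -1) is present, so the union is just that shape — area = 102.49 mm²; the cylinder at (14.5, -1.5): section is a regular 24-gon, circumradius r=10.5 (area = (24/2)·10.500²·sin(360°/24) = 342.42 mm²); Taking the first minus the rest: starting from that combined region (102.49 mm²), the r=10.5 cylinder at (14.5, -1.5) partially overlaps it — only the 39.06 mm² overlap (of its 342.42 mm²) is removed, clipping the outline — area = 63.43 mm². So its area = 63.43 mm². Layer 41 (z = 10.25): the cube is absent (z outside [0, 5.5]); the r=7 sphere at (3.5, -1) contributes a regular 24-gon of circumradius √(7²−1.25²) = 6.887 (area = (24/2)·6.887²·sin(360°/24) = 147.33 mm²); Merging all regions: only the r=7 sphere at (3.5, -1) is present, so the union is just that shape — area = 147.33 mm²; the cylinder at (14.5, -1.5): section is a regular 24-gon, circumradius r=10.5 (area = (24/2)·10.500²·sin(360°/24) = 342.42 mm²); Taking the first minus the rest: starting from the result so far (147.33 mm²), the r=10.5 cylinder at (14.5, -1.5) partially overlaps it — only the 56.01 mm² overlap (of its 342.42 mm²) is removed, clipping the outline — area = 91.33 mm². So its area = 91.33 mm². Layer 41 is larger (91.33 vs 63.43 mm²).

layer 41 (z = 10.25 mm)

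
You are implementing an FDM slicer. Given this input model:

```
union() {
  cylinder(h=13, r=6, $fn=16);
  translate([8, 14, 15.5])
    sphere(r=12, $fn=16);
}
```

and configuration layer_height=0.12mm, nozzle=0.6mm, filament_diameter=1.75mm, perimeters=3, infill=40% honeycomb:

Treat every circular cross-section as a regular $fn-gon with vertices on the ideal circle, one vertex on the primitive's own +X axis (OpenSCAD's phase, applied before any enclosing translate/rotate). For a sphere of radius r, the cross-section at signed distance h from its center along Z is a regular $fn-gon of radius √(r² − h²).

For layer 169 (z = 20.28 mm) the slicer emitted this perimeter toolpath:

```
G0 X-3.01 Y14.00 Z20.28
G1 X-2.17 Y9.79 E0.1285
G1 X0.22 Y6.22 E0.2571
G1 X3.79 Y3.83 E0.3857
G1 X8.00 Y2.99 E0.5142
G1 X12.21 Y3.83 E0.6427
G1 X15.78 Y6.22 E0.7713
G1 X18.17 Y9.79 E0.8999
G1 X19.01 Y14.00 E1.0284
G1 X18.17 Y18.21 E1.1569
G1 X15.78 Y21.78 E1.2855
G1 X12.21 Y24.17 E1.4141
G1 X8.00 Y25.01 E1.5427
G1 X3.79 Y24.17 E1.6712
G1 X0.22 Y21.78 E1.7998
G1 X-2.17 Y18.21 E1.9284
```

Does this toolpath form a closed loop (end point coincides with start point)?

no

Start point (G0): (-3.01, 14.00). End point (last G1): the path does not return to the start — open.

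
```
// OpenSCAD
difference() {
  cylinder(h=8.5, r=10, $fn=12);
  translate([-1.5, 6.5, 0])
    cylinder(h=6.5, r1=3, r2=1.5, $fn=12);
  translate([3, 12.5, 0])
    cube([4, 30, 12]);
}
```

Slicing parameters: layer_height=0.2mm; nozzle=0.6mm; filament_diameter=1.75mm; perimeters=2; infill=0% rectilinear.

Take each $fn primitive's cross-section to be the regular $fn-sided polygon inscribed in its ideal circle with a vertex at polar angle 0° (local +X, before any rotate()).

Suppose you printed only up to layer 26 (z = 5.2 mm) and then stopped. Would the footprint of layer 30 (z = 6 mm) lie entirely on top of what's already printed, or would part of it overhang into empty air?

part overhangs

Compare the two slices. At z = 5.2: the r=10 cylinder gives a regular 12-gon of circumradius 10 (constant along its height) (area = (12/2)·10.000²·sin(360°/12) = 300.00 mm²); the cone at (-1.5, 6.5) contributes a regular 12-gon of circumradius 1.800 (interpolated between r1=3 and r2=1.5 at t=0.800) (area = (12/2)·1.800²·sin(360°/12) = 9.72 mm²); the cube at (3, 12.5) (footprint 4×30) is included at this height (area 120.00 mm²); Subtracting the remaining from the first: starting from the r=10 cylinder (300.00 mm²), the cone at (-1.5, 6.5) lies wholly inside it (removes its full 9.72 mm² and its 11.18 mm outline becomes a hole wall); the 4×30 cube at (3, 12.5) misses the remaining region (no effect) — area = 290.28 mm². At z = 6: the r=10 cylinder contributes a regular 12-gon of circumradius 10 (area = (12/2)·10.000²·sin(360°/12) = 300.00 mm²); the cone at (-1.5, 6.5) contributes a regular 12-gon of circumradius 1.615 (interpolated between r1=3 and r2=1.5 at t=0.923) (area = (12/2)·1.615²·sin(360°/12) = 7.83 mm²); the cube at (3, 12.5) is present — its section is the full 4×30 rectangle (area 120.00 mm²); After the difference (first − rest): starting from the r=10 cylinder (300.00 mm²), the cone at (-1.5, 6.5) lies wholly inside it (removes its full 7.83 mm² and its 10.03 mm outline becomes a hole wall); the 4×30 cube at (3, 12.5) misses the remaining region (no effect) — area = 292.17 mm². Checking containment: at z = 6 the cross-section extends beyond the z = 5.2 cross-section by about 1.89 mm².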